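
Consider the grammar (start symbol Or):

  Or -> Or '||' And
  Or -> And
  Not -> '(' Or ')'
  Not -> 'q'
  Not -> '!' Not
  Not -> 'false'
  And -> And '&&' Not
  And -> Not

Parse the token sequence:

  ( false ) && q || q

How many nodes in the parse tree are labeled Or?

3

[Or [Or [And [And [Not ( [Or [And [Not false]]] )]] && [Not q]]] || [And [Not q]]]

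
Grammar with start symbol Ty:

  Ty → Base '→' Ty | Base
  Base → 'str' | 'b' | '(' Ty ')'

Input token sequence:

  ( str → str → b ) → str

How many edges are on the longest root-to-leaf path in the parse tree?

6

[Ty [Base ( [Ty [Base str] → [Ty [Base str] → [Ty [Base b]]]] )] → [Ty [Base str]]]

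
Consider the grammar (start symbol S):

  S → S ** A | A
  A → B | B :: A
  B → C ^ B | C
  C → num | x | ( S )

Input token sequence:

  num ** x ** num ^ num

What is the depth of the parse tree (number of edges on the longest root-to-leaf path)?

6

[S [S [S [A [B [C num]]]] ** [A [B [C x]]]] ** [A [B [C num] ^ [B [C num]]]]]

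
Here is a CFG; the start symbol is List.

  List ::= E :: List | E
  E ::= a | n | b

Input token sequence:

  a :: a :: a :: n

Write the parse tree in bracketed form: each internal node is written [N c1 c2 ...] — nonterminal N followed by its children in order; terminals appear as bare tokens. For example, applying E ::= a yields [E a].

[List [E a] :: [List [E a] :: [List [E a] :: [List [E n]]]]]

List
E :: List
a :: List
a :: E :: List
a :: a :: List
a :: a :: E :: List
a :: a :: a :: List
a :: a :: a :: E
a :: a :: a :: n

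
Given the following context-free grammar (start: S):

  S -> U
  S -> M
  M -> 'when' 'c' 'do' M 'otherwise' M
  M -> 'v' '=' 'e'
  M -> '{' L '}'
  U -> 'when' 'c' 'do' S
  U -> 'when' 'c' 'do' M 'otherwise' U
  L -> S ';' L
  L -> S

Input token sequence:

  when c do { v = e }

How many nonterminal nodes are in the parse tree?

[S [U when c do [S [M { [L [S [M v = e]]] }]]]]

7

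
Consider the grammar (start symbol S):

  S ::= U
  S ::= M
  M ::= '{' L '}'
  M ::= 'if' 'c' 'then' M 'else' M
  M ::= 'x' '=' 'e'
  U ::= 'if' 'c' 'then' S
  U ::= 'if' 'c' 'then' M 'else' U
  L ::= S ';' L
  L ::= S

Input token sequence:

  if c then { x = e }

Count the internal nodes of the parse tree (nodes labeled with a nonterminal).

[S [U if c then [S [M { [L [S [M x = e]]] }]]]]

7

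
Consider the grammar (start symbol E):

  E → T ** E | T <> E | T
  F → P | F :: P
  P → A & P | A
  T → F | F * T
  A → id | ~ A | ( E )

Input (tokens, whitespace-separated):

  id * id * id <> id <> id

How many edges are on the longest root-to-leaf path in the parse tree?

7

[E [T [F [P [A id]]] * [T [F [P [A id]]] * [T [F [P [A id]]]]]] <> [E [T [F [P [A id]]]] <> [E [T [F [P [A id]]]]]]]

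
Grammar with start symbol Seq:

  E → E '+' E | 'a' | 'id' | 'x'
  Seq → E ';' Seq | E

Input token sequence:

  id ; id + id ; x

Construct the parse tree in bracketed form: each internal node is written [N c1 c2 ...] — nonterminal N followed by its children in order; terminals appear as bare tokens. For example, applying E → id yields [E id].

[Seq [E id] ; [Seq [E [E id] + [E id]] ; [Seq [E x]]]]

Seq
E ; Seq
id ; Seq
id ; E ; Seq
id ; E + E ; Seq
id ; id + E ; Seq
id ; id + id ; Seq
id ; id + id ; E
id ; id + id ; x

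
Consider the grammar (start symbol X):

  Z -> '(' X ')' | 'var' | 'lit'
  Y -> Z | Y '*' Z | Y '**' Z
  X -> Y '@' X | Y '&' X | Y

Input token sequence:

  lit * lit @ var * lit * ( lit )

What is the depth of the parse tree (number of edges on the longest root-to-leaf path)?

[X [Y [Y [Z lit]] * [Z lit]] @ [X [Y [Y [Y [Z var]] * [Z lit]] * [Z ( [X [Y [Z lit]]] )]]]]

7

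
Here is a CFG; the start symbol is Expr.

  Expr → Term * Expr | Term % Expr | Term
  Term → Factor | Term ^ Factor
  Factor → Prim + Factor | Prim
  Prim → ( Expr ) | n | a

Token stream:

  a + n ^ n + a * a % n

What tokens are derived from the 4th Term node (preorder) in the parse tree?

[Expr [Term [Term [Factor [Prim a] + [Factor [Prim n]]]] ^ [Factor [Prim n] + [Factor [Prim a]]]] * [Expr [Term [Factor [Prim a]]] % [Expr [Term [Factor [Prim n]]]]]]

n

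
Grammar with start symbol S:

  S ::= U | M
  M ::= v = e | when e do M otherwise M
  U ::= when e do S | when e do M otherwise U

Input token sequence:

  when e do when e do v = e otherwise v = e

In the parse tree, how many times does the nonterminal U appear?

1

[S [U when e do [S [M when e do [M v = e] otherwise [M v = e]]]]]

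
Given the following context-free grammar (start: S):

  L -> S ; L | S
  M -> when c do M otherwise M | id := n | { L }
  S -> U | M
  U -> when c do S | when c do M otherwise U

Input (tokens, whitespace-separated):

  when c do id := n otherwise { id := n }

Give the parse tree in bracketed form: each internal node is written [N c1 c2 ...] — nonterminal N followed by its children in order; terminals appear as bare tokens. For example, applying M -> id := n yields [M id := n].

[S [M when c do [M id := n] otherwise [M { [L [S [M id := n]]] }]]]

S
M
when c do M otherwise M
when c do id := n otherwise M
when c do id := n otherwise { L }
when c do id := n otherwise { S }
when c do id := n otherwise { M }
when c do id := n otherwise { id := n }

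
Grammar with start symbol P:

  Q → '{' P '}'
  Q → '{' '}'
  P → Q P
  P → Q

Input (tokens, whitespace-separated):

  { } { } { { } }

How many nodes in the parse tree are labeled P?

[P [Q { }] [P [Q { }] [P [Q { [P [Q { }]] }]]]]

4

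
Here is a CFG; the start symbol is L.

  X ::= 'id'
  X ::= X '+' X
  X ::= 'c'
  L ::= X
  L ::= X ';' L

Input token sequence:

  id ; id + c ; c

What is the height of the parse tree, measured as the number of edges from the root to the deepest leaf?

4

[L [X id] ; [L [X [X id] + [X c]] ; [L [X c]]]]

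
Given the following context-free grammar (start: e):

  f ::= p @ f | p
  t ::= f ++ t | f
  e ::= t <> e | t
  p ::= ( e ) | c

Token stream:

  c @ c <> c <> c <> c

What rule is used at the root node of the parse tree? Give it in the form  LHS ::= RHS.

[e [t [f [p c] @ [f [p c]]]] <> [e [t [f [p c]]] <> [e [t [f [p c]]] <> [e [t [f [p c]]]]]]]

e ::= t <> e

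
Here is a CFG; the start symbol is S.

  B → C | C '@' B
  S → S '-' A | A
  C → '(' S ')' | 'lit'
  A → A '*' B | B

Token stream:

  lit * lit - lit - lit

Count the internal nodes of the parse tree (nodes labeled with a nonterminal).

[S [S [S [A [A [B [C lit]]] * [B [C lit]]]] - [A [B [C lit]]]] - [A [B [C lit]]]]

15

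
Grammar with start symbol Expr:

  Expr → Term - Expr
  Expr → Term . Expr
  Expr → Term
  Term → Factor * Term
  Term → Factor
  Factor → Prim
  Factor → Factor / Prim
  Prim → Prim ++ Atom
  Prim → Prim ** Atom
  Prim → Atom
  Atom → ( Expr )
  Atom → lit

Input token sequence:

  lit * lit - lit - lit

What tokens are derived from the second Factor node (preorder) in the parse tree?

[Expr [Term [Factor [Prim [Atom lit]]] * [Term [Factor [Prim [Atom lit]]]]] - [Expr [Term [Factor [Prim [Atom lit]]]] - [Expr [Term [Factor [Prim [Atom lit]]]]]]]

lit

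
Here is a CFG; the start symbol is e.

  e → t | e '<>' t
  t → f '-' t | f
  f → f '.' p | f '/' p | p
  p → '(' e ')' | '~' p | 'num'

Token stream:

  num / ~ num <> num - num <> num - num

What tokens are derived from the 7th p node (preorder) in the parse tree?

num

[e [e [e [t [f [f [p num]] / [p ~ [p num]]]]] <> [t [f [p num]] - [t [f [p num]]]]] <> [t [f [p num]] - [t [f [p num]]]]]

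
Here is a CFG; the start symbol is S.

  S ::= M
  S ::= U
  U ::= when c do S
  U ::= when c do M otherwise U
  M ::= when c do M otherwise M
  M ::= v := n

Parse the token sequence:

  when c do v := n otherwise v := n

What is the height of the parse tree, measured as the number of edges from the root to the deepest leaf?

3

[S [M when c do [M v := n] otherwise [M v := n]]]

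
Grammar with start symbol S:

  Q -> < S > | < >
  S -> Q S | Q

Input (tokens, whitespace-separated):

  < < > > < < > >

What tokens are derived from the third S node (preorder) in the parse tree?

< < > >

[S [Q < [S [Q < >]] >] [S [Q < [S [Q < >]] >]]]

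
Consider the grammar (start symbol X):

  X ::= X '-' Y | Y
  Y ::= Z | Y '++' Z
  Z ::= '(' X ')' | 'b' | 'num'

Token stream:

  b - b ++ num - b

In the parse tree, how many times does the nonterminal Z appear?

4

[X [X [X [Y [Z b]]] - [Y [Y [Z b]] ++ [Z num]]] - [Y [Z b]]]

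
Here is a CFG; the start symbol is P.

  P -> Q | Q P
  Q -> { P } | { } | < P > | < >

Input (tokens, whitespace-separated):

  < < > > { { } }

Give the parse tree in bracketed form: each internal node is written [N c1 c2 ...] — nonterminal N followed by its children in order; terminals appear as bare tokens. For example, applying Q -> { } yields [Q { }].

P
Q P
< P > P
< Q > P
< < > > P
< < > > Q
< < > > { P }
< < > > { Q }
< < > > { { } }

[P [Q < [P [Q < >]] >] [P [Q { [P [Q { }]] }]]]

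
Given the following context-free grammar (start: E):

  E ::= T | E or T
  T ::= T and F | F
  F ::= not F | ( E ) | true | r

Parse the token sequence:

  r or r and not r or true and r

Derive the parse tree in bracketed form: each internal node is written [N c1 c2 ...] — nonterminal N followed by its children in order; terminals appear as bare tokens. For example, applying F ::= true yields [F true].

E
E or T
E or T or T
T or T or T
F or T or T
r or T or T
r or T and F or T
r or F and F or T
r or r and F or T
r or r and not F or T
r or r and not r or T
r or r and not r or T and F
r or r and not r or F and F
r or r and not r or true and F
r or r and not r or true and r

[E [E [E [T [F r]]] or [T [T [F r]] and [F not [F r]]]] or [T [T [F true]] and [F r]]]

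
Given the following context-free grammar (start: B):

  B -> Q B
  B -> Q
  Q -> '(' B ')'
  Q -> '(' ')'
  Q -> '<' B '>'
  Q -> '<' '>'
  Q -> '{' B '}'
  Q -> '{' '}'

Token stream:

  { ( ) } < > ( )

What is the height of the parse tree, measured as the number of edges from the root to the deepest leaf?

[B [Q { [B [Q ( )]] }] [B [Q < >] [B [Q ( )]]]]

4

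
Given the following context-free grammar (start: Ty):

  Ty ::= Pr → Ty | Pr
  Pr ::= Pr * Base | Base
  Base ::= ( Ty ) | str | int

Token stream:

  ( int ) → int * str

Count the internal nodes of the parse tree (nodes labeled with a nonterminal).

[Ty [Pr [Base ( [Ty [Pr [Base int]]] )]] → [Ty [Pr [Pr [Base int]] * [Base str]]]]

11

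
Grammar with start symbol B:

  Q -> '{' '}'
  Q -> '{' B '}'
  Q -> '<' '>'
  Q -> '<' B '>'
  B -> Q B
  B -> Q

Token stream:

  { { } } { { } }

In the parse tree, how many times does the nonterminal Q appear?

[B [Q { [B [Q { }]] }] [B [Q { [B [Q { }]] }]]]

4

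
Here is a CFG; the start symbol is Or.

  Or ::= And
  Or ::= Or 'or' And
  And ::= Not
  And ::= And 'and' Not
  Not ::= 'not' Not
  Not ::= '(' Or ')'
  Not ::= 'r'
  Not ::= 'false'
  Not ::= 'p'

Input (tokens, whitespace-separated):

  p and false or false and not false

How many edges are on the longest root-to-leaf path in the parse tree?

[Or [Or [And [And [Not p]] and [Not false]]] or [And [And [Not false]] and [Not not [Not false]]]]

5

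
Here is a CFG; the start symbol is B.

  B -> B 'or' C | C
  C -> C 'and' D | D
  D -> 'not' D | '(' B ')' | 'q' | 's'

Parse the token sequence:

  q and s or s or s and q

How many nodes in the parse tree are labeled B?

3

[B [B [B [C [C [D q]] and [D s]]] or [C [D s]]] or [C [C [D s]] and [D q]]]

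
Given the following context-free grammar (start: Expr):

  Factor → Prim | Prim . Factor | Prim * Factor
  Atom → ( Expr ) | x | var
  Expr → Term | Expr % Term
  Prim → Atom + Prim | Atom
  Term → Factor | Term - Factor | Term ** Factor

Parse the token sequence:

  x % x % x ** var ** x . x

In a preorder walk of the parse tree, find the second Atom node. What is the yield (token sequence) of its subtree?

x

[Expr [Expr [Expr [Term [Factor [Prim [Atom x]]]]] % [Term [Factor [Prim [Atom x]]]]] % [Term [Term [Term [Factor [Prim [Atom x]]]] ** [Factor [Prim [Atom var]]]] ** [Factor [Prim [Atom x]] . [Factor [Prim [Atom x]]]]]]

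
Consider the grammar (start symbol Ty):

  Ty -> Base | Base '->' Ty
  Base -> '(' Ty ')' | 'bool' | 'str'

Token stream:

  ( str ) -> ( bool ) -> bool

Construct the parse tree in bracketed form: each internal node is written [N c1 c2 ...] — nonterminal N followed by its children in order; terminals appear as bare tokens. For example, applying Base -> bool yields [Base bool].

[Ty [Base ( [Ty [Base str]] )] -> [Ty [Base ( [Ty [Base bool]] )] -> [Ty [Base bool]]]]

Ty
Base -> Ty
( Ty ) -> Ty
( Base ) -> Ty
( str ) -> Ty
( str ) -> Base -> Ty
( str ) -> ( Ty ) -> Ty
( str ) -> ( Base ) -> Ty
( str ) -> ( bool ) -> Ty
( str ) -> ( bool ) -> Base
( str ) -> ( bool ) -> bool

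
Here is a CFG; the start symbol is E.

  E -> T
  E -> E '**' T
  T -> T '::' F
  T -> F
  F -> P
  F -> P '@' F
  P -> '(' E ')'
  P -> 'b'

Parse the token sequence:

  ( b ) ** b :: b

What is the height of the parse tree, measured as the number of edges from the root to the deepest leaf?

9

[E [E [T [F [P ( [E [T [F [P b]]]] )]]]] ** [T [T [F [P b]]] :: [F [P b]]]]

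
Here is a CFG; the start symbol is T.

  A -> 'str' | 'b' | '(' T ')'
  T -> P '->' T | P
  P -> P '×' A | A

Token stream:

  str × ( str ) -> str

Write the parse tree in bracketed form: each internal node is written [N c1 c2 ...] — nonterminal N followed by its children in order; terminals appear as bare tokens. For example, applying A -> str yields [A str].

[T [P [P [A str]] × [A ( [T [P [A str]]] )]] -> [T [P [A str]]]]

T
P -> T
P × A -> T
A × A -> T
str × A -> T
str × ( T ) -> T
str × ( P ) -> T
str × ( A ) -> T
str × ( str ) -> T
str × ( str ) -> P
str × ( str ) -> A
str × ( str ) -> str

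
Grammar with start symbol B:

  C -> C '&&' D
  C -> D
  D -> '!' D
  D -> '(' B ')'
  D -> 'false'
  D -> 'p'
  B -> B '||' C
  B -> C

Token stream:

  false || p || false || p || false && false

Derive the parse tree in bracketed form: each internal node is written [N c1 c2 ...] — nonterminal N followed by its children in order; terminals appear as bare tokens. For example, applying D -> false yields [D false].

B
B || C
B || C || C
B || C || C || C
B || C || C || C || C
C || C || C || C || C
D || C || C || C || C
false || C || C || C || C
false || D || C || C || C
false || p || C || C || C
false || p || D || C || C
false || p || false || C || C
false || p || false || D || C
false || p || false || p || C
false || p || false || p || C && D
false || p || false || p || D && D
false || p || false || p || false && D
false || p || false || p || false && false

[B [B [B [B [B [C [D false]]] || [C [D p]]] || [C [D false]]] || [C [D p]]] || [C [C [D false]] && [D false]]]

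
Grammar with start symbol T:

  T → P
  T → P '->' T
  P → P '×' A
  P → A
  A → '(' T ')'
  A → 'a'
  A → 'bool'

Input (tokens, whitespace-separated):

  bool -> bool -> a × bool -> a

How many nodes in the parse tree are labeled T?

[T [P [A bool]] -> [T [P [A bool]] -> [T [P [P [A a]] × [A bool]] -> [T [P [A a]]]]]]

4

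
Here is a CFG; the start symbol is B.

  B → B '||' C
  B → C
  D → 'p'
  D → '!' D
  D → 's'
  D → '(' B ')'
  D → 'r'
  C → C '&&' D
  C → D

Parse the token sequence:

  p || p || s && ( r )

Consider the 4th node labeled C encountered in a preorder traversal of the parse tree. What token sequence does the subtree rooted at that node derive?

s

[B [B [B [C [D p]]] || [C [D p]]] || [C [C [D s]] && [D ( [B [C [D r]]] )]]]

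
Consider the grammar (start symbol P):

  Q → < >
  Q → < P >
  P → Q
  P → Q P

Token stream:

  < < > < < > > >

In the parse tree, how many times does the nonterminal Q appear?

4

[P [Q < [P [Q < >] [P [Q < [P [Q < >]] >]]] >]]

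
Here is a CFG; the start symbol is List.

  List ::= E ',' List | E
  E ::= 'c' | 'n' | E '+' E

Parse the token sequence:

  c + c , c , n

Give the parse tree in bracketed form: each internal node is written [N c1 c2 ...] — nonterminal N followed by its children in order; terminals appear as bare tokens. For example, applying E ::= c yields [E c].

List
E , List
E + E , List
c + E , List
c + c , List
c + c , E , List
c + c , c , List
c + c , c , E
c + c , c , n

[List [E [E c] + [E c]] , [List [E c] , [List [E n]]]]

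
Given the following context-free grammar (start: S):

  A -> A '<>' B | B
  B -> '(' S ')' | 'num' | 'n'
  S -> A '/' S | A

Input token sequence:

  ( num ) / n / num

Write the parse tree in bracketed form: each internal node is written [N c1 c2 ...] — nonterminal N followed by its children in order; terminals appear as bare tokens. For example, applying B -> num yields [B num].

S
A / S
B / S
( S ) / S
( A ) / S
( B ) / S
( num ) / S
( num ) / A / S
( num ) / B / S
( num ) / n / S
( num ) / n / A
( num ) / n / B
( num ) / n / num

[S [A [B ( [S [A [B num]]] )]] / [S [A [B n]] / [S [A [B num]]]]]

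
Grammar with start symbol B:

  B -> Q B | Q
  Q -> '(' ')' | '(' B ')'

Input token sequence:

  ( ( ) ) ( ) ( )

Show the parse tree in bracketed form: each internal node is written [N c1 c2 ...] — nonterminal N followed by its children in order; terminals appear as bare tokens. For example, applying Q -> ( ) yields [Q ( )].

B
Q B
( B ) B
( Q ) B
( ( ) ) B
( ( ) ) Q B
( ( ) ) ( ) B
( ( ) ) ( ) Q
( ( ) ) ( ) ( )

[B [Q ( [B [Q ( )]] )] [B [Q ( )] [B [Q ( )]]]]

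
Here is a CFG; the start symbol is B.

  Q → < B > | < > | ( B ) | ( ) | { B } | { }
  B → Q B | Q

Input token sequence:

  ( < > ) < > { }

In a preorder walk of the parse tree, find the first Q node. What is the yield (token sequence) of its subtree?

[B [Q ( [B [Q < >]] )] [B [Q < >] [B [Q { }]]]]

( < > )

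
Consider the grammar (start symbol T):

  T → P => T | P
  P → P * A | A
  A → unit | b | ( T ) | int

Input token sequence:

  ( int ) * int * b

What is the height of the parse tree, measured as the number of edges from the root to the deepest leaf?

8

[T [P [P [P [A ( [T [P [A int]]] )]] * [A int]] * [A b]]]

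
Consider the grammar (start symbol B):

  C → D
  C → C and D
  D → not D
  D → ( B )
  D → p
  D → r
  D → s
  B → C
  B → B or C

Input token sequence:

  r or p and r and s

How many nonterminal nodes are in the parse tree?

10

[B [B [C [D r]]] or [C [C [C [D p]] and [D r]] and [D s]]]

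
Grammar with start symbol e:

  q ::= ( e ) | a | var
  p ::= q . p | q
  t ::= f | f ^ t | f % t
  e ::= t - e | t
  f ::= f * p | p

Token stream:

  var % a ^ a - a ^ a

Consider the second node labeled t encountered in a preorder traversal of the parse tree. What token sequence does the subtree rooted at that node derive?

[e [t [f [p [q var]]] % [t [f [p [q a]]] ^ [t [f [p [q a]]]]]] - [e [t [f [p [q a]]] ^ [t [f [p [q a]]]]]]]

a ^ a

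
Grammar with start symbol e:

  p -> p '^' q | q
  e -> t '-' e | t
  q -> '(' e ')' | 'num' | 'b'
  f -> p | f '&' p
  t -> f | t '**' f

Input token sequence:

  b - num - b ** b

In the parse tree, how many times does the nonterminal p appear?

4

[e [t [f [p [q b]]]] - [e [t [f [p [q num]]]] - [e [t [t [f [p [q b]]]] ** [f [p [q b]]]]]]]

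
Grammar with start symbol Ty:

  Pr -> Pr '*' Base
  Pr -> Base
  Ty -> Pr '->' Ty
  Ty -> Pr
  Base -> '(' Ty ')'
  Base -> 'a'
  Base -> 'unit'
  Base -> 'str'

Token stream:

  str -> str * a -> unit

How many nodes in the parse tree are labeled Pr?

[Ty [Pr [Base str]] -> [Ty [Pr [Pr [Base str]] * [Base a]] -> [Ty [Pr [Base unit]]]]]

4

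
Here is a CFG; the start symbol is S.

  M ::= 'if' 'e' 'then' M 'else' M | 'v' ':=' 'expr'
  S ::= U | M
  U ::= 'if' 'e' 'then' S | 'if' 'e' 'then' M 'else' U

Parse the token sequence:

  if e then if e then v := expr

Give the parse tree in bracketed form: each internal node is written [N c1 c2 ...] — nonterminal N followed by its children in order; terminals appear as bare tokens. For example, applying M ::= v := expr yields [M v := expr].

[S [U if e then [S [U if e then [S [M v := expr]]]]]]

S
U
if e then S
if e then U
if e then if e then S
if e then if e then M
if e then if e then v := expr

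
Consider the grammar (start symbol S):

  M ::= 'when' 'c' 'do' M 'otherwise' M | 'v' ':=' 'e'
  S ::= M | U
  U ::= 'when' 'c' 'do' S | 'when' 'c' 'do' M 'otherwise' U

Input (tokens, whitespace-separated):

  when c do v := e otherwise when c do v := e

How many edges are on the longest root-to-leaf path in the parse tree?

5

[S [U when c do [M v := e] otherwise [U when c do [S [M v := e]]]]]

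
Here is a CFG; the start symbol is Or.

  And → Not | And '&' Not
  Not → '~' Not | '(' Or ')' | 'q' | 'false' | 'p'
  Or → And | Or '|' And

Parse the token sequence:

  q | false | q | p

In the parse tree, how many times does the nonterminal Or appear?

4

[Or [Or [Or [Or [And [Not q]]] | [And [Not false]]] | [And [Not q]]] | [And [Not p]]]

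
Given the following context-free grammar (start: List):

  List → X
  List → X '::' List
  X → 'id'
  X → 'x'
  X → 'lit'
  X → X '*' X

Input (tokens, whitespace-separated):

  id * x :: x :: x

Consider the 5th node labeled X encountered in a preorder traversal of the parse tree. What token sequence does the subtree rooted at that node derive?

[List [X [X id] * [X x]] :: [List [X x] :: [List [X x]]]]

x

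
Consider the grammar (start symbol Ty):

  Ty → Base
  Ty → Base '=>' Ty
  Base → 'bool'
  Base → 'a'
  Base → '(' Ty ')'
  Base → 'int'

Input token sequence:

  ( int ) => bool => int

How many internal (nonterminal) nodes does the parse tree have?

8

[Ty [Base ( [Ty [Base int]] )] => [Ty [Base bool] => [Ty [Base int]]]]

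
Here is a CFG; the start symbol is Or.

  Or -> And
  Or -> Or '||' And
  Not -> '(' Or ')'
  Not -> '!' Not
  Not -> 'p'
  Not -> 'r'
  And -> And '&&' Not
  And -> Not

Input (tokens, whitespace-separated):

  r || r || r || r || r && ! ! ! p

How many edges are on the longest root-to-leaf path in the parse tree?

7

[Or [Or [Or [Or [Or [And [Not r]]] || [And [Not r]]] || [And [Not r]]] || [And [Not r]]] || [And [And [Not r]] && [Not ! [Not ! [Not ! [Not p]]]]]]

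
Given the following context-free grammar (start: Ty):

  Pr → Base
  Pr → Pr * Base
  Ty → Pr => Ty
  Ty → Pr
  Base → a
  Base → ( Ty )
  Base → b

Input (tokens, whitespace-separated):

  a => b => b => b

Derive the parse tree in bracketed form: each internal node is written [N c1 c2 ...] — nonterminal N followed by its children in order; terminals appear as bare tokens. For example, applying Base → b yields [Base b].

[Ty [Pr [Base a]] => [Ty [Pr [Base b]] => [Ty [Pr [Base b]] => [Ty [Pr [Base b]]]]]]

Ty
Pr => Ty
Base => Ty
a => Ty
a => Pr => Ty
a => Base => Ty
a => b => Ty
a => b => Pr => Ty
a => b => Base => Ty
a => b => b => Ty
a => b => b => Pr
a => b => b => Base
a => b => b => b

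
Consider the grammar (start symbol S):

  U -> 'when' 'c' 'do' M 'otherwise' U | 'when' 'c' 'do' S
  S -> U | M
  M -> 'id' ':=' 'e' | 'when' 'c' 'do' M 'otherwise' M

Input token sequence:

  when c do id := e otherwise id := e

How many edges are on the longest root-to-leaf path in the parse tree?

[S [M when c do [M id := e] otherwise [M id := e]]]

3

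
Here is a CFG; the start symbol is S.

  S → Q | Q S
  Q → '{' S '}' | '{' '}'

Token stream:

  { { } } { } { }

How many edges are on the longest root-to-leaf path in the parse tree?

4

[S [Q { [S [Q { }]] }] [S [Q { }] [S [Q { }]]]]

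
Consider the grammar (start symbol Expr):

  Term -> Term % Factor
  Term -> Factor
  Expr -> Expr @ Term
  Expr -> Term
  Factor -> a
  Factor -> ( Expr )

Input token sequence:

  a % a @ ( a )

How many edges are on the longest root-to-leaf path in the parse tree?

6

[Expr [Expr [Term [Term [Factor a]] % [Factor a]]] @ [Term [Factor ( [Expr [Term [Factor a]]] )]]]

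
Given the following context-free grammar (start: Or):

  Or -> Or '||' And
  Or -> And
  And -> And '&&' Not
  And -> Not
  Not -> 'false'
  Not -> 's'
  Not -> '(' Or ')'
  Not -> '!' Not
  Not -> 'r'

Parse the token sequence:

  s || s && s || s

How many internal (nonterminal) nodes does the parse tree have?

[Or [Or [Or [And [Not s]]] || [And [And [Not s]] && [Not s]]] || [And [Not s]]]

11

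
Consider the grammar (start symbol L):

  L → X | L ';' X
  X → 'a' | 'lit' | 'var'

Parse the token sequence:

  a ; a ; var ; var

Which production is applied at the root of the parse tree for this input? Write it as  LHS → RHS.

L → L ';' X

[L [L [L [L [X a]] ; [X a]] ; [X var]] ; [X var]]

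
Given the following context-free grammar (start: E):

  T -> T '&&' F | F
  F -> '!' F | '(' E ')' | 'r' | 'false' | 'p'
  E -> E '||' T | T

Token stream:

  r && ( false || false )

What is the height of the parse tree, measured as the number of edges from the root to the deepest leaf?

[E [T [T [F r]] && [F ( [E [E [T [F false]]] || [T [F false]]] )]]]

7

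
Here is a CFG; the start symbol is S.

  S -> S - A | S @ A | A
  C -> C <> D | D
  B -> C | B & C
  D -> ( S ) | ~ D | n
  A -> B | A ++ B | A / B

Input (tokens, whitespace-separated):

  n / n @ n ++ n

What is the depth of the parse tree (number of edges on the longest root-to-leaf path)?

[S [S [A [A [B [C [D n]]]] / [B [C [D n]]]]] @ [A [A [B [C [D n]]]] ++ [B [C [D n]]]]]

7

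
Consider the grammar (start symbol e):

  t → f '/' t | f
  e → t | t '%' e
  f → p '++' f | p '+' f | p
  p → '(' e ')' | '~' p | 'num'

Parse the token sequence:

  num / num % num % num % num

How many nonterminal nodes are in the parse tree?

[e [t [f [p num]] / [t [f [p num]]]] % [e [t [f [p num]]] % [e [t [f [p num]]] % [e [t [f [p num]]]]]]]

19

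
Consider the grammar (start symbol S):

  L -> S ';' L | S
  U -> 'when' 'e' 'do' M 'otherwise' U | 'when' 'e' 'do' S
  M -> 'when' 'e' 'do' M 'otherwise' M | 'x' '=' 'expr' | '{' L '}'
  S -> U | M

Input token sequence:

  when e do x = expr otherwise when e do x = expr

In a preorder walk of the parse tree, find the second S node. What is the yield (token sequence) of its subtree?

[S [U when e do [M x = expr] otherwise [U when e do [S [M x = expr]]]]]

x = expr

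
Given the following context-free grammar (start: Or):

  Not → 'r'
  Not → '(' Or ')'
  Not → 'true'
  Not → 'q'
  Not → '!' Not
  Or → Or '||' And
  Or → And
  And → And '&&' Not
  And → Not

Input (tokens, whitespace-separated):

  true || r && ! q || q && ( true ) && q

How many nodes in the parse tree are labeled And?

[Or [Or [Or [And [Not true]]] || [And [And [Not r]] && [Not ! [Not q]]]] || [And [And [And [Not q]] && [Not ( [Or [And [Not true]]] )]] && [Not q]]]

7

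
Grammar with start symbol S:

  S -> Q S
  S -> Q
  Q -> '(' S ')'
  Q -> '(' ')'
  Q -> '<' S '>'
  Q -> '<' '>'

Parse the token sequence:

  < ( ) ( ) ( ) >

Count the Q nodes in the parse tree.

[S [Q < [S [Q ( )] [S [Q ( )] [S [Q ( )]]]] >]]

4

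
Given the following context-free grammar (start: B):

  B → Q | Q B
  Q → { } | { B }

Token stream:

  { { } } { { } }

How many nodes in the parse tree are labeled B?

[B [Q { [B [Q { }]] }] [B [Q { [B [Q { }]] }]]]

4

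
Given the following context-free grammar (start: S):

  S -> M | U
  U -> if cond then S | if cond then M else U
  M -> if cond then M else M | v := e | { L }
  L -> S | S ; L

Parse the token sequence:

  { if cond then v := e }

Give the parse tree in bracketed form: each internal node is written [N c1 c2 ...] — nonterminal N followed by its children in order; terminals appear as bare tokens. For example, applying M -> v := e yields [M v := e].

[S [M { [L [S [U if cond then [S [M v := e]]]]] }]]

S
M
{ L }
{ S }
{ U }
{ if cond then S }
{ if cond then M }
{ if cond then v := e }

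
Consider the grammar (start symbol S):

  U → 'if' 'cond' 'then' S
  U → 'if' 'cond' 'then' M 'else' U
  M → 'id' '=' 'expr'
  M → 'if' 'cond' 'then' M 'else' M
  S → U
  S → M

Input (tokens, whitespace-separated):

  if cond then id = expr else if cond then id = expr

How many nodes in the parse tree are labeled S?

[S [U if cond then [M id = expr] else [U if cond then [S [M id = expr]]]]]

2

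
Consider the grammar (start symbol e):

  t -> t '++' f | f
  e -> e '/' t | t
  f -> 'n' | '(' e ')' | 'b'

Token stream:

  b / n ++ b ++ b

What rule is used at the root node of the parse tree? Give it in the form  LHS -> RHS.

[e [e [t [f b]]] / [t [t [t [f n]] ++ [f b]] ++ [f b]]]

e -> e '/' t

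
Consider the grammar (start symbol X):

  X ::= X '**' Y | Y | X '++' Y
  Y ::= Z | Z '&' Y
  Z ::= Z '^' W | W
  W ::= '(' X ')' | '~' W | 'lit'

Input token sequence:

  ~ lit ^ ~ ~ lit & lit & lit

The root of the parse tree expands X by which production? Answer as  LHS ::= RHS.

[X [Y [Z [Z [W ~ [W lit]]] ^ [W ~ [W ~ [W lit]]]] & [Y [Z [W lit]] & [Y [Z [W lit]]]]]]

X ::= Y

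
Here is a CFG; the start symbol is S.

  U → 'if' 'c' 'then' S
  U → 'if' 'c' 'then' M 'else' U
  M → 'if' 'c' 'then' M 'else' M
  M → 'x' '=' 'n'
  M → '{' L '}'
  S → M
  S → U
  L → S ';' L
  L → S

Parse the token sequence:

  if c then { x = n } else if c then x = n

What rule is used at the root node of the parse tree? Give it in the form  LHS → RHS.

[S [U if c then [M { [L [S [M x = n]]] }] else [U if c then [S [M x = n]]]]]

S → U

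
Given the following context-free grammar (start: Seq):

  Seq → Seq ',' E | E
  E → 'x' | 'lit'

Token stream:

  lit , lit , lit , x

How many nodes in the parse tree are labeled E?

4

[Seq [Seq [Seq [Seq [E lit]] , [E lit]] , [E lit]] , [E x]]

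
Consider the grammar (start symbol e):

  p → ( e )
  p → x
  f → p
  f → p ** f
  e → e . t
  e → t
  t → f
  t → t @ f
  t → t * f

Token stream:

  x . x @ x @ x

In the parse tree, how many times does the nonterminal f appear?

[e [e [t [f [p x]]]] . [t [t [t [f [p x]]] @ [f [p x]]] @ [f [p x]]]]

4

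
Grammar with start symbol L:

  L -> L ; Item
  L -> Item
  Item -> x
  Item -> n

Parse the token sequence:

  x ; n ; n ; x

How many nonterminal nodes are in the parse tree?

8

[L [L [L [L [Item x]] ; [Item n]] ; [Item n]] ; [Item x]]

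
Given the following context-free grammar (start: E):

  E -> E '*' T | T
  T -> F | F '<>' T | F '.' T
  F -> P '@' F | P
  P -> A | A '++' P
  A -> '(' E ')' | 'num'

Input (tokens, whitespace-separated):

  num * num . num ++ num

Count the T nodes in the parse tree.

3

[E [E [T [F [P [A num]]]]] * [T [F [P [A num]]] . [T [F [P [A num] ++ [P [A num]]]]]]]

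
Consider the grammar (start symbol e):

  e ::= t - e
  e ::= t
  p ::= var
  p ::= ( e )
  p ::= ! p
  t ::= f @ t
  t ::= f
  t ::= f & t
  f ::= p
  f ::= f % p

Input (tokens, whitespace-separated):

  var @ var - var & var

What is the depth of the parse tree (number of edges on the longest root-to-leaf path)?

6

[e [t [f [p var]] @ [t [f [p var]]]] - [e [t [f [p var]] & [t [f [p var]]]]]]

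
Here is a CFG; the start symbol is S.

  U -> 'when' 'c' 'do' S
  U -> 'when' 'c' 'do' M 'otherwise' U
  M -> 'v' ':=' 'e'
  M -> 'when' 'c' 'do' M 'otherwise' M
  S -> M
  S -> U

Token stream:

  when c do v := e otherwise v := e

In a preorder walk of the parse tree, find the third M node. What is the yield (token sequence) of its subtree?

v := e

[S [M when c do [M v := e] otherwise [M v := e]]]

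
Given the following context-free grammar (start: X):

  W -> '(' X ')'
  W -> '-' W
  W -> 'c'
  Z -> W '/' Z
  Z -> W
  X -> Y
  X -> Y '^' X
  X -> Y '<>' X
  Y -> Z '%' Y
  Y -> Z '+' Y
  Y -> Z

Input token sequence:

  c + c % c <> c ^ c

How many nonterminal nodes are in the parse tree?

[X [Y [Z [W c]] + [Y [Z [W c]] % [Y [Z [W c]]]]] <> [X [Y [Z [W c]]] ^ [X [Y [Z [W c]]]]]]

18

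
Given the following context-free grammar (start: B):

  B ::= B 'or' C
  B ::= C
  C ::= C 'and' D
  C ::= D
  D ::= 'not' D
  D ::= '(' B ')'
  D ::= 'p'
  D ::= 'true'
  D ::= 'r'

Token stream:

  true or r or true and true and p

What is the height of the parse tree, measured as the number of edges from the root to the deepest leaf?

[B [B [B [C [D true]]] or [C [D r]]] or [C [C [C [D true]] and [D true]] and [D p]]]

5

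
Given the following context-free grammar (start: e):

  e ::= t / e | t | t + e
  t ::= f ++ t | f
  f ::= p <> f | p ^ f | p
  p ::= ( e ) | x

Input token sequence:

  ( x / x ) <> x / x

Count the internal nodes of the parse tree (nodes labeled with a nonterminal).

[e [t [f [p ( [e [t [f [p x]]] / [e [t [f [p x]]]]] )] <> [f [p x]]]] / [e [t [f [p x]]]]]

18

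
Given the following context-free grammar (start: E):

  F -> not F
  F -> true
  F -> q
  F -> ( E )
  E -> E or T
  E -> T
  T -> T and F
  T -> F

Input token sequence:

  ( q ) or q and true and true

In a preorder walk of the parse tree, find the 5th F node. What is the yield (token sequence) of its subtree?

true

[E [E [T [F ( [E [T [F q]]] )]]] or [T [T [T [F q]] and [F true]] and [F true]]]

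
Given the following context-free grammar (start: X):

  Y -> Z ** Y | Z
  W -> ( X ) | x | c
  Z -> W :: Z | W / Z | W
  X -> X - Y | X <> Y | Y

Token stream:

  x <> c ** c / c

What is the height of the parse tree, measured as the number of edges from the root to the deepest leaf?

6

[X [X [Y [Z [W x]]]] <> [Y [Z [W c]] ** [Y [Z [W c] / [Z [W c]]]]]]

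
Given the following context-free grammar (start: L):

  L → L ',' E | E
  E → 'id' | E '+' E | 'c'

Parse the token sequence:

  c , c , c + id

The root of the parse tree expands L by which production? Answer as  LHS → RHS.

L → L ',' E

[L [L [L [E c]] , [E c]] , [E [E c] + [E id]]]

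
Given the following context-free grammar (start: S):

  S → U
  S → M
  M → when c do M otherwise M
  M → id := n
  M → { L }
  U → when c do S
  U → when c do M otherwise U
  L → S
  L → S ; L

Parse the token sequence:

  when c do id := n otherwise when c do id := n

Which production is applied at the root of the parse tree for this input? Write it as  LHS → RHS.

S → U

[S [U when c do [M id := n] otherwise [U when c do [S [M id := n]]]]]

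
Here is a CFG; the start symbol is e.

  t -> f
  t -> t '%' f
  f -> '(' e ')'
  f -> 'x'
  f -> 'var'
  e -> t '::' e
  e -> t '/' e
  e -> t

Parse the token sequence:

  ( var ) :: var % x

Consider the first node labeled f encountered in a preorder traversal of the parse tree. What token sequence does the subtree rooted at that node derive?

( var )

[e [t [f ( [e [t [f var]]] )]] :: [e [t [t [f var]] % [f x]]]]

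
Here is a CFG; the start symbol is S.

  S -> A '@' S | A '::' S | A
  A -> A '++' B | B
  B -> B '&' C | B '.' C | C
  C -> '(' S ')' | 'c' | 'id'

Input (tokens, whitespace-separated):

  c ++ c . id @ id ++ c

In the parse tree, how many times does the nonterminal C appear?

[S [A [A [B [C c]]] ++ [B [B [C c]] . [C id]]] @ [S [A [A [B [C id]]] ++ [B [C c]]]]]

5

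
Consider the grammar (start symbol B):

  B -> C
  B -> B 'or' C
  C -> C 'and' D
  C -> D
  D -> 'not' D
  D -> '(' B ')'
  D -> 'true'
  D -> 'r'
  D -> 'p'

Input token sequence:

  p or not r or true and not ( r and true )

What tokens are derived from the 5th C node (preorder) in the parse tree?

r and true

[B [B [B [C [D p]]] or [C [D not [D r]]]] or [C [C [D true]] and [D not [D ( [B [C [C [D r]] and [D true]]] )]]]]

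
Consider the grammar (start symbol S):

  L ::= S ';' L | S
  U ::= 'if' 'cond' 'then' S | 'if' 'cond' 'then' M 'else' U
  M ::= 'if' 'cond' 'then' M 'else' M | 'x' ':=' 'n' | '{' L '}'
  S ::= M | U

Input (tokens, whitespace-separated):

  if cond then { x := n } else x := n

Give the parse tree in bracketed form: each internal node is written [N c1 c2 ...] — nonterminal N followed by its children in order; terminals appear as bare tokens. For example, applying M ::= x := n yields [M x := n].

S
M
if cond then M else M
if cond then { L } else M
if cond then { S } else M
if cond then { M } else M
if cond then { x := n } else M
if cond then { x := n } else x := n

[S [M if cond then [M { [L [S [M x := n]]] }] else [M x := n]]]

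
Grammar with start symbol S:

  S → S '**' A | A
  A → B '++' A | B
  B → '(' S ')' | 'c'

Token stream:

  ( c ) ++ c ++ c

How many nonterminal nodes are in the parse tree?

10

[S [A [B ( [S [A [B c]]] )] ++ [A [B c] ++ [A [B c]]]]]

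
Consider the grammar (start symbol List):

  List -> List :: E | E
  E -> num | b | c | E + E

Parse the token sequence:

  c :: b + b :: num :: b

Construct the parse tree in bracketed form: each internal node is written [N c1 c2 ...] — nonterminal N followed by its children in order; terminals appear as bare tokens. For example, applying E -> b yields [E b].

[List [List [List [List [E c]] :: [E [E b] + [E b]]] :: [E num]] :: [E b]]

List
List :: E
List :: E :: E
List :: E :: E :: E
E :: E :: E :: E
c :: E :: E :: E
c :: E + E :: E :: E
c :: b + E :: E :: E
c :: b + b :: E :: E
c :: b + b :: num :: E
c :: b + b :: num :: b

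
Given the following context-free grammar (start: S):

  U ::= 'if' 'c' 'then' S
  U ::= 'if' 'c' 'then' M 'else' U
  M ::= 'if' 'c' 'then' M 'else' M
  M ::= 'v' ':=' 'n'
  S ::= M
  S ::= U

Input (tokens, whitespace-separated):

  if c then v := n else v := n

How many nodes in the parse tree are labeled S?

[S [M if c then [M v := n] else [M v := n]]]

1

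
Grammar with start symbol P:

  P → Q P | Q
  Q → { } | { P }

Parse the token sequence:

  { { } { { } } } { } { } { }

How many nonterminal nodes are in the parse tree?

[P [Q { [P [Q { }] [P [Q { [P [Q { }]] }]]] }] [P [Q { }] [P [Q { }] [P [Q { }]]]]]

14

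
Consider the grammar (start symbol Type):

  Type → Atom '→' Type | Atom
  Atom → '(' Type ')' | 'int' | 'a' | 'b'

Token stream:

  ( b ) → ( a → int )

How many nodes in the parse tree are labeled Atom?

[Type [Atom ( [Type [Atom b]] )] → [Type [Atom ( [Type [Atom a] → [Type [Atom int]]] )]]]

5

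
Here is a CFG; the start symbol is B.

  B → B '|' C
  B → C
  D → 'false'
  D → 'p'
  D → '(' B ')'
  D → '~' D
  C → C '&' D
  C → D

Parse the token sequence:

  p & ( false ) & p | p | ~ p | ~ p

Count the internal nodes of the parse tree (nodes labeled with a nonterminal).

[B [B [B [B [C [C [C [D p]] & [D ( [B [C [D false]]] )]] & [D p]]] | [C [D p]]] | [C [D ~ [D p]]]] | [C [D ~ [D p]]]]

21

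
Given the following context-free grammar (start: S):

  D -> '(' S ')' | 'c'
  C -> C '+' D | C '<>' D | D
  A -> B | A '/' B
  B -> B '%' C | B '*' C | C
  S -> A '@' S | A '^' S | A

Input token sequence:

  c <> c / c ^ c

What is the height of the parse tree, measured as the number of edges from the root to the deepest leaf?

7

[S [A [A [B [C [C [D c]] <> [D c]]]] / [B [C [D c]]]] ^ [S [A [B [C [D c]]]]]]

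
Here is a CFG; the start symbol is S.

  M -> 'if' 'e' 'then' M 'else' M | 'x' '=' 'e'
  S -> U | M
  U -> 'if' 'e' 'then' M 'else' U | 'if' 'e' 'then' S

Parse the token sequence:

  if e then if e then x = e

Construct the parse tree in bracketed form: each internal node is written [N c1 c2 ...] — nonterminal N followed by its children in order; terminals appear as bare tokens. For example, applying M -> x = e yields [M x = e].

S
U
if e then S
if e then U
if e then if e then S
if e then if e then M
if e then if e then x = e

[S [U if e then [S [U if e then [S [M x = e]]]]]]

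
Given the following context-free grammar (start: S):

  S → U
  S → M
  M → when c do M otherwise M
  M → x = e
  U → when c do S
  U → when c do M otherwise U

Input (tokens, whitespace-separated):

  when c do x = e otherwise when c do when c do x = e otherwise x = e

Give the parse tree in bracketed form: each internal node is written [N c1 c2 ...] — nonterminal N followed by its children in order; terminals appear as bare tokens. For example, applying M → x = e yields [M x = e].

[S [U when c do [M x = e] otherwise [U when c do [S [M when c do [M x = e] otherwise [M x = e]]]]]]

S
U
when c do M otherwise U
when c do x = e otherwise U
when c do x = e otherwise when c do S
when c do x = e otherwise when c do M
when c do x = e otherwise when c do when c do M otherwise M
when c do x = e otherwise when c do when c do x = e otherwise M
when c do x = e otherwise when c do when c do x = e otherwise x = e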